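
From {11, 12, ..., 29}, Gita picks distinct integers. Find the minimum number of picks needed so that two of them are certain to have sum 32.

15

Group the elements by complementary pair {x, 32−x}: {11,21}, {12,20}, {13,19}, …, giving 5 two-element pairs, the single value 16 (it cannot pair with itself since the integers are distinct), and 8 integers whose partner 32−x falls outside [11,29].
Pigeonhole: treating each of those 14 groups as a pigeonhole, one can pick one integer per group — 14 integers — with no two summing to 32.
The 15th integer lands in an occupied pair, forcing a sum of 32.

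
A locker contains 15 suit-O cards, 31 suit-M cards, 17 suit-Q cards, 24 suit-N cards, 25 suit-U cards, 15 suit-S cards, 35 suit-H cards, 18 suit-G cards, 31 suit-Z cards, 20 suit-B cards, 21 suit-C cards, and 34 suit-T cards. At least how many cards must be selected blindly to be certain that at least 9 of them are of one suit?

An adversary could hand out at most 8 cards per suit: 8 + 8 + 8 + 8 + 8 + 8 + 8 + 8 + 8 + 8 + 8 + 8 = 96 cards and still no suit has 9.
Pigeonhole: one more card lands in a suit already at 8, so 97 draws are enough and 96 are not.

97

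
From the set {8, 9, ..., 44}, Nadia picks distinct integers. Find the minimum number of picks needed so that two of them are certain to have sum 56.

Two chosen integers sum to 56 exactly when both halves of some pair {x, 56−x} with 12 ≤ x ≤ 56−x ≤ 44 are chosen — 16 such pairs.
The remaining 5 elements (those with no distinct partner in range) can never complete a 56-sum, so the worst case takes all of them and one from each pair: 5 + 16 = 21.
Pigeonhole: the 22nd integer has to be the second member of some pair, so 21 + 1 = 22.

22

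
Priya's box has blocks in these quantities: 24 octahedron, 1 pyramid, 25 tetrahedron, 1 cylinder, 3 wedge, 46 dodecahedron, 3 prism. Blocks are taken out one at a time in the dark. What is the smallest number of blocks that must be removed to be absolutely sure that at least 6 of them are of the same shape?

The 7 shapes are the holes; the blocks drawn are the pigeons.
To avoid 6 of any one shape, the worst case takes at most 5 of each shape, or every block of a shape that has fewer than 5.
That gives 5 + 1 + 5 + 1 + 3 + 5 + 3 = 23 blocks with no shape reaching 6.
The next block forces some shape to 6, so 23 + 1 = 24.

24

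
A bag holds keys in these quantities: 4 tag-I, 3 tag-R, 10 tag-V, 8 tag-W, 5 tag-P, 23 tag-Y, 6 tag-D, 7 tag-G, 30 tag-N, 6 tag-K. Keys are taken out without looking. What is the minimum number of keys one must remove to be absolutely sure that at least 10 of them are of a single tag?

An adversary could hand out at most 9 keys per tag (7 tags run out sooner): 4 + 3 + 9 + 8 + 5 + 9 + 6 + 7 + 9 + 6 = 66 keys and still no tag has 10.
By pigeonhole, one more key lands in a tag already at 9, so 67 draws are enough and 66 are not.

67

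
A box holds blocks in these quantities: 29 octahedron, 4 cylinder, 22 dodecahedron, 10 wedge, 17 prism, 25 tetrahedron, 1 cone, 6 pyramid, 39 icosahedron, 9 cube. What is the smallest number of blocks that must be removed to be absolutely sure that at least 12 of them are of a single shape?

The 10 shapes are the holes; the blocks drawn are the pigeons.
To avoid 12 of any one shape, the worst case takes at most 11 of each shape, or every block of a shape that has fewer than 11.
That gives 11 + 4 + 11 + 10 + 11 + 11 + 1 + 6 + 11 + 9 = 85 blocks with no shape reaching 12.
The next block forces some shape to 12, so 85 + 1 = 86.

86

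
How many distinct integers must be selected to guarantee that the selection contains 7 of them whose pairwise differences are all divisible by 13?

Integers whose pairwise differences are multiples of 13 are exactly those sharing a remainder mod 13. By the pigeonhole principle, the 13 residue classes mod 13 are the pigeonholes.
With 78 integers one could put 6 in each residue class and have no class reach 7.
The 79th integer pushes some class to 7, so 13·6 + 1 = 79.

79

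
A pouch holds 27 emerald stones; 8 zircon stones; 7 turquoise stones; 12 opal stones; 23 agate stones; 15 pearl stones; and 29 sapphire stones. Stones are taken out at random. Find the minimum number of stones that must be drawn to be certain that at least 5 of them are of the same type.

By pigeonhole, the 7 types are the holes; the stones drawn are the pigeons.
To avoid 5 of any one type, the worst case takes at most 4 of each type.
That gives 4 + 4 + 4 + 4 + 4 + 4 + 4 = 28 stones with no type reaching 5.
The next stone forces some type to 5, so 28 + 1 = 29.

29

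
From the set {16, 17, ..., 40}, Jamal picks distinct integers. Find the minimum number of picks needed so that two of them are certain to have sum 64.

A set avoiding the sum 64 can contain at most one of each pair {x, 64−x}, plus the 9 elements whose complement lies outside the range or equal to its own complement.
The integers 16, …, 32 (17 of them) are such a set: any two sum to at least 16+17 = 33 and at most 31+32 = 63 < 64.
Any 18th integer completes one of the 8 pairs, so 18 choices force a sum of 64.

18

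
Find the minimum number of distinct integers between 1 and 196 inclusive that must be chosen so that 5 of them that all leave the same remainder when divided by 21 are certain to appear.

85

Pigeonhole: the 21 residue classes mod 21 are the pigeonholes.
With 84 integers one could put 4 in each residue class and have no class reach 5.
The 85th integer pushes some class to 5, so 21·4 + 1 = 85.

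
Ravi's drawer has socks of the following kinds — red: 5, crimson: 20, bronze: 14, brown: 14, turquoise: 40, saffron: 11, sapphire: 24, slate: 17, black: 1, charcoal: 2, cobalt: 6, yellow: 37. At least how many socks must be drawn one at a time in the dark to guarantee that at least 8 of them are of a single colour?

71

By the pigeonhole principle, put each drawn sock into a box by colour. The largest draw with every box below 8 takes min(count, 7) from each colour; colours with fewer than 7 contribute all they have.
Σ min(cᵢ, 7) = 5 + 7 + 7 + 7 + 7 + 7 + 7 + 7 + 1 + 2 + 6 + 7 = 70.
Draw number 70 + 1 = 71 must push one box to 8.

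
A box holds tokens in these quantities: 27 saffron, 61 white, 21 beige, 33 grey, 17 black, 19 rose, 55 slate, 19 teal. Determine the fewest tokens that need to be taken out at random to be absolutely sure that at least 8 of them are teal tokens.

241

In the worst case for collecting teal tokens, every non-teal token comes out first.
There are 27 + 61 + 21 + 33 + 17 + 19 + 55 = 233 non-teal tokens altogether.
After those, each further token must be teal, so 233 + 8 = 241 draws guarantee 8 teal tokens.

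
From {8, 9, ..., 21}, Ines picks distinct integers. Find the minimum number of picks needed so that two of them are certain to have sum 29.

8

Group the elements by complementary pair {x, 29−x}: {8,21}, {9,20}, {10,19}, …, giving 7 two-element pairs.
Pigeonhole: treating each of those 7 groups as a pigeonhole, one can pick one integer per group — 7 integers — with no two summing to 29.
The 8th integer lands in an occupied pair, forcing a sum of 29.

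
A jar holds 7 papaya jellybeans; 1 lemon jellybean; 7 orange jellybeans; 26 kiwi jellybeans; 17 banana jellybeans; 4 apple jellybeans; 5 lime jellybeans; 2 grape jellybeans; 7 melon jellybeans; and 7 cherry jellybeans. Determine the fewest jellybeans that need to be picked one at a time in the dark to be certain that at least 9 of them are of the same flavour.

By the pigeonhole principle, put each drawn jellybean into a box by flavour. The largest draw with every box below 9 takes min(count, 8) from each flavour; flavours with fewer than 8 contribute all they have.
Σ min(cᵢ, 8) = 7 + 1 + 7 + 8 + 8 + 4 + 5 + 2 + 7 + 7 = 56.
Draw number 56 + 1 = 57 must push one box to 9.

57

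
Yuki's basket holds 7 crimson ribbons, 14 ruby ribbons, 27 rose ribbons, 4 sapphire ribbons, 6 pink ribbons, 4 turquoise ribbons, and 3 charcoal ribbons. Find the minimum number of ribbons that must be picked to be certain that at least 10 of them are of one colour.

43

Put each drawn ribbon into a box by colour. The largest draw with every box below 10 takes min(count, 9) from each colour; colours with fewer than 9 contribute all they have.
Σ min(cᵢ, 9) = 7 + 9 + 9 + 4 + 6 + 4 + 3 = 42.
Draw number 42 + 1 = 43 must push one box to 10.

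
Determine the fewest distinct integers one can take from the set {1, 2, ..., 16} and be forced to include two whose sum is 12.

12

A set avoiding the sum 12 can contain at most one of each pair {x, 12−x}, plus the 6 elements whose complement lies outside the range or equal to its own complement.
The integers 6, …, 16 (11 of them) are such a set: any two sum to at least 6+7 = 13 > 12.
Any 12th integer completes one of the 5 pairs, so 12 choices force a sum of 12.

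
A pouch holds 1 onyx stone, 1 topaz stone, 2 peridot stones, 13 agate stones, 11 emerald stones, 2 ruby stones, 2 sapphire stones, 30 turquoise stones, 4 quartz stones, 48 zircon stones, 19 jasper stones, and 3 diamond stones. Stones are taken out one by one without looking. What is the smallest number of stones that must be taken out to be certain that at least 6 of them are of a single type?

41

By pigeonhole, put each drawn stone into a box by type. The largest draw with every box below 6 takes min(count, 5) from each type; types with fewer than 5 contribute all they have.
Σ min(cᵢ, 5) = 1 + 1 + 2 + 5 + 5 + 2 + 2 + 5 + 4 + 5 + 5 + 3 = 40.
Draw number 40 + 1 = 41 must push one box to 6.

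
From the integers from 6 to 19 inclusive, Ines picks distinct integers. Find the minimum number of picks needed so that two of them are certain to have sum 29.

10

Group the elements by complementary pair {x, 29−x}: {10,19}, {11,18}, {12,17}, …, giving 5 two-element pairs and 4 integers whose partner 29−x falls outside [6,19].
By pigeonhole, treating each of those 9 groups as a pigeonhole, one can pick one integer per group — 9 integers — with no two summing to 29.
The 10th integer lands in an occupied pair, forcing a sum of 29.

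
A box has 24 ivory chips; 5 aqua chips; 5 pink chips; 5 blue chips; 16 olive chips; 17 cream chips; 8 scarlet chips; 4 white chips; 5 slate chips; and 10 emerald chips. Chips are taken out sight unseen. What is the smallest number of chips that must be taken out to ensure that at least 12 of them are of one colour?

By the pigeonhole principle, put each drawn chip into a box by colour. The largest draw with every box below 12 takes min(count, 11) from each colour; colours with fewer than 11 contribute all they have.
Σ min(cᵢ, 11) = 11 + 5 + 5 + 5 + 11 + 11 + 8 + 4 + 5 + 10 = 75.
Draw number 75 + 1 = 76 must push one box to 12.

76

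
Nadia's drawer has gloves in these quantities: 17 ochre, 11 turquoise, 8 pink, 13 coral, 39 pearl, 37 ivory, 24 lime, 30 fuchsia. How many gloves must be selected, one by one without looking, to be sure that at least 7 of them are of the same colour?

Put each drawn glove into a box by colour. The largest draw with every box below 7 takes min(count, 6) from each colour.
Σ min(cᵢ, 6) = 6 + 6 + 6 + 6 + 6 + 6 + 6 + 6 = 48.
Draw number 48 + 1 = 49 must push one box to 7.

49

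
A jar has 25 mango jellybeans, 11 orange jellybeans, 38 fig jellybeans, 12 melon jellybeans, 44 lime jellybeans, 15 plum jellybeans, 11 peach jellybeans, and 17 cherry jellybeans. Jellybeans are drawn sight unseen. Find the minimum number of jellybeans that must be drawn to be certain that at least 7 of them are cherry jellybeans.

In the worst case for collecting cherry jellybeans, every non-cherry jellybean comes out first.
There are 25 + 11 + 38 + 12 + 44 + 15 + 11 = 156 non-cherry jellybeans altogether.
After those, each further jellybean must be cherry, so 156 + 7 = 163 draws guarantee 7 cherry jellybeans.

163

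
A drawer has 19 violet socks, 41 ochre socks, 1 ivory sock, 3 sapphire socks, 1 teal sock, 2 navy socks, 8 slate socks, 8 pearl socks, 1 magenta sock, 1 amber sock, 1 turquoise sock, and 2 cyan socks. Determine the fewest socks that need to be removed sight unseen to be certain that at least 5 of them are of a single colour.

29

Put each drawn sock into a box by colour. The largest draw with every box below 5 takes min(count, 4) from each colour; colours with fewer than 4 contribute all they have.
Σ min(cᵢ, 4) = 4 + 4 + 1 + 3 + 1 + 2 + 4 + 4 + 1 + 1 + 1 + 2 = 28.
Draw number 28 + 1 = 29 must push one box to 5.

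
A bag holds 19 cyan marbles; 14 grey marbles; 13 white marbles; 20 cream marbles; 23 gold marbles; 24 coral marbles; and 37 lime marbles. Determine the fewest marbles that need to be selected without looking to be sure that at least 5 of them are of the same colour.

The 7 colours are the holes; the marbles drawn are the pigeons.
To avoid 5 of any one colour, the worst case takes at most 4 of each colour.
That gives 4 + 4 + 4 + 4 + 4 + 4 + 4 = 28 marbles with no colour reaching 5.
The next marble forces some colour to 5, so 28 + 1 = 29.

29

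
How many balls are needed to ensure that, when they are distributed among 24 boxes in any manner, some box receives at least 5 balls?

With 96 balls one could put exactly 4 in each of the 24 boxes, and no box would reach 5.
One more ball must land in a box that already has 4, giving it 5.
So 24 × 4 + 1 = 97 balls are required.

97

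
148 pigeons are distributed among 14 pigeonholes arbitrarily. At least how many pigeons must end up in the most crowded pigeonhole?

The 14 pigeonholes are the holes and the 148 pigeons are the pigeons.
If every pigeonhole held at most 10 pigeons, the total would be at most 14 × 10 = 140, which is less than 148.
So some pigeonhole holds at least ⌈148/14⌉ = 11 pigeons.

11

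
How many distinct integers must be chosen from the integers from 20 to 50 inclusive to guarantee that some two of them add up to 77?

Two chosen integers sum to 77 exactly when both halves of some pair {x, 77−x} with 27 ≤ x ≤ 77−x ≤ 50 are chosen — 12 such pairs.
The remaining 7 elements (those with no distinct partner in range) can never complete a 77-sum, so the worst case takes all of them and one from each pair: 7 + 12 = 19.
The 20th integer has to be the second member of some pair, so 19 + 1 = 20.

20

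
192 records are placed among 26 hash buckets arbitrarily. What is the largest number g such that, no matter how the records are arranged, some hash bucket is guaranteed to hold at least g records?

8

By the pigeonhole principle, the 26 hash buckets are the holes and the 192 records are the pigeons.
If every hash bucket held at most 7 records, the total would be at most 26 × 7 = 182, which is less than 192.
So some hash bucket holds at least ⌈192/26⌉ = 8 records.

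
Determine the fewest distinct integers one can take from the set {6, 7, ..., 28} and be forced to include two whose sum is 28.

Two chosen integers sum to 28 exactly when both halves of some pair {x, 28−x} with 6 ≤ x ≤ 28−x ≤ 22 are chosen — 8 such pairs.
The remaining 7 elements (those with no distinct partner in range) can never complete a 28-sum, so the worst case takes all of them and one from each pair: 7 + 8 = 15.
By the pigeonhole principle, the 16th integer has to be the second member of some pair, so 15 + 1 = 16.

16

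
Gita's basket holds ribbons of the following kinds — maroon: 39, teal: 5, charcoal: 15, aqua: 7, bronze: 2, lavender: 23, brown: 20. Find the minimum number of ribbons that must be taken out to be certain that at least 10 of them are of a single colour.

51

An adversary could hand out at most 9 ribbons per colour (teal, aqua, bronze run out sooner): 9 + 5 + 9 + 7 + 2 + 9 + 9 = 50 ribbons and still no colour has 10.
One more ribbon lands in a colour already at 9, so 51 draws are enough and 50 are not.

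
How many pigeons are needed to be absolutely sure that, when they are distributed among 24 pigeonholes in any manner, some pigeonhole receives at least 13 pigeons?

289

With 288 pigeons one could put exactly 12 in each of the 24 pigeonholes, and no pigeonhole would reach 13.
Pigeonhole: one more pigeon must land in a pigeonhole that already has 12, giving it 13.
So 24 × 12 + 1 = 289 pigeons are required.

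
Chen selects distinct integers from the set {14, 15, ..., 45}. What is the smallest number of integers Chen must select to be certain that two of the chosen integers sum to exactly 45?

24

Two chosen integers sum to 45 exactly when both halves of some pair {x, 45−x} with 14 ≤ x ≤ 45−x ≤ 31 are chosen — 9 such pairs.
The remaining 14 elements (those with no distinct partner in range) can never complete a 45-sum, so the worst case takes all of them and one from each pair: 14 + 9 = 23.
Pigeonhole: the 24th integer has to be the second member of some pair, so 23 + 1 = 24.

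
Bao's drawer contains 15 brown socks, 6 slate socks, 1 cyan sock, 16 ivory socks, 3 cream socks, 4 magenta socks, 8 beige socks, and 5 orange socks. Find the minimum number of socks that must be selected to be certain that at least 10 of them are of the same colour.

By pigeonhole, the 8 colours are the holes; the socks drawn are the pigeons.
To avoid 10 of any one colour, the worst case takes at most 9 of each colour, or every sock of a colour that has fewer than 9.
That gives 9 + 6 + 1 + 9 + 3 + 4 + 8 + 5 = 45 socks with no colour reaching 10.
The next sock forces some colour to 10, so 45 + 1 = 46.

46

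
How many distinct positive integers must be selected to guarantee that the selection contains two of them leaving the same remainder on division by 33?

Pigeonhole: the 33 residue classes mod 33 are the pigeonholes.
With 33 integers one could put 1 in each residue class and have no class reach 2.
The 34th integer pushes some class to 2, so 33·1 + 1 = 34.

34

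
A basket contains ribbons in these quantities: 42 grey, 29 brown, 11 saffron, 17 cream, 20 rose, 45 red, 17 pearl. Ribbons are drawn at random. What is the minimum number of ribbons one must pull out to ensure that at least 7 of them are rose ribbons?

168

In the worst case for collecting rose ribbons, every non-rose ribbon comes out first.
There are 42 + 29 + 11 + 17 + 45 + 17 = 161 non-rose ribbons altogether.
After those, each further ribbon must be rose, so 161 + 7 = 168 draws guarantee 7 rose ribbons.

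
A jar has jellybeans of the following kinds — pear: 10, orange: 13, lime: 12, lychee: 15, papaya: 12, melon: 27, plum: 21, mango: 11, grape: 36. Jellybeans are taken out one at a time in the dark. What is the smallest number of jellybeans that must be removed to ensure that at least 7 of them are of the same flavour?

By pigeonhole, the 9 flavours are the holes; the jellybeans drawn are the pigeons.
To avoid 7 of any one flavour, the worst case takes at most 6 of each flavour.
That gives 6 + 6 + 6 + 6 + 6 + 6 + 6 + 6 + 6 = 54 jellybeans with no flavour reaching 7.
The next jellybean forces some flavour to 7, so 54 + 1 = 55.

55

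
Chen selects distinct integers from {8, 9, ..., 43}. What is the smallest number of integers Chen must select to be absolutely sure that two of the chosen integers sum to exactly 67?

27

Two chosen integers sum to 67 exactly when both halves of some pair {x, 67−x} with 24 ≤ x ≤ 67−x ≤ 43 are chosen — 10 such pairs.
The remaining 16 elements (those with no distinct partner in range) can never complete a 67-sum, so the worst case takes all of them and one from each pair: 16 + 10 = 26.
By the pigeonhole principle, the 27th integer has to be the second member of some pair, so 26 + 1 = 27.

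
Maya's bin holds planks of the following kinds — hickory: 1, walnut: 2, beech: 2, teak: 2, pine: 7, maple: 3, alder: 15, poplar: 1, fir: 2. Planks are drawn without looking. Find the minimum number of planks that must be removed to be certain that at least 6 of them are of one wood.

An adversary could hand out at most 5 planks per wood (7 woods run out sooner): 1 + 2 + 2 + 2 + 5 + 3 + 5 + 1 + 2 = 23 planks and still no wood has 6.
Pigeonhole: one more plank lands in a wood already at 5, so 24 draws are enough and 23 are not.

24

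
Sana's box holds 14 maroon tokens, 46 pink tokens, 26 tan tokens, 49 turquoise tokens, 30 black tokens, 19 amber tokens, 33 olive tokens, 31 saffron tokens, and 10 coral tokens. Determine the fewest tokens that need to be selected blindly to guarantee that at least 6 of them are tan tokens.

238

In the worst case for collecting tan tokens, every non-tan token comes out first.
There are 14 + 46 + 49 + 30 + 19 + 33 + 31 + 10 = 232 non-tan tokens altogether.
After those, each further token must be tan, so 232 + 6 = 238 draws guarantee 6 tan tokens.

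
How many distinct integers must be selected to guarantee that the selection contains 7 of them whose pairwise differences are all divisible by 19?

Integers whose pairwise differences are multiples of 19 are exactly those sharing a remainder mod 19. The 19 residue classes mod 19 are the pigeonholes.
With 114 integers one could put 6 in each residue class and have no class reach 7.
The 115th integer pushes some class to 7, so 19·6 + 1 = 115.

115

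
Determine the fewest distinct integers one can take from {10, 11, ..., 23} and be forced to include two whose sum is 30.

10

Two chosen integers sum to 30 exactly when both halves of some pair {x, 30−x} with 10 ≤ x ≤ 30−x ≤ 20 are chosen — 5 such pairs.
The remaining 4 elements (those with no distinct partner in range) can never complete a 30-sum, so the worst case takes all of them and one from each pair: 4 + 5 = 9.
The 10th integer has to be the second member of some pair, so 9 + 1 = 10.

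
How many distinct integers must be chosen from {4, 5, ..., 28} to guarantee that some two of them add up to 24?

18

Two chosen integers sum to 24 exactly when both halves of some pair {x, 24−x} with 4 ≤ x ≤ 24−x ≤ 20 are chosen — 8 such pairs.
The remaining 9 elements (those with no distinct partner in range) can never complete a 24-sum, so the worst case takes all of them and one from each pair: 9 + 8 = 17.
The 18th integer has to be the second member of some pair, so 17 + 1 = 18.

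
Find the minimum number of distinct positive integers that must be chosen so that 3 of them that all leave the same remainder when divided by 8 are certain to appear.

By the pigeonhole principle, the 8 residue classes mod 8 are the pigeonholes.
With 16 integers one could put 2 in each residue class and have no class reach 3.
The 17th integer pushes some class to 3, so 8·2 + 1 = 17.

17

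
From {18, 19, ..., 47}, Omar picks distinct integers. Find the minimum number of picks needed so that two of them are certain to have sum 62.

Two chosen integers sum to 62 exactly when both halves of some pair {x, 62−x} with 18 ≤ x ≤ 62−x ≤ 44 are chosen — 13 such pairs.
The remaining 4 elements (those with no distinct partner in range) can never complete a 62-sum, so the worst case takes all of them and one from each pair: 4 + 13 = 17.
By pigeonhole, the 18th integer has to be the second member of some pair, so 17 + 1 = 18.

18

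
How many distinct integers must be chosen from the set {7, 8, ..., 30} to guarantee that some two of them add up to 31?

Group the elements by complementary pair {x, 31−x}: {7,24}, {8,23}, {9,22}, …, giving 9 two-element pairs and 6 integers whose partner 31−x falls outside [7,30].
Treating each of those 15 groups as a pigeonhole, one can pick one integer per group — 15 integers — with no two summing to 31.
The 16th integer lands in an occupied pair, forcing a sum of 31.

16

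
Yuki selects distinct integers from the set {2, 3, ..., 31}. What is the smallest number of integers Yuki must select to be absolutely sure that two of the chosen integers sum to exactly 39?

19

Group the elements by complementary pair {x, 39−x}: {8,31}, {9,30}, {10,29}, …, giving 12 two-element pairs and 6 integers whose partner 39−x falls outside [2,31].
Treating each of those 18 groups as a pigeonhole, one can pick one integer per group — 18 integers — with no two summing to 39.
The 19th integer lands in an occupied pair, forcing a sum of 39.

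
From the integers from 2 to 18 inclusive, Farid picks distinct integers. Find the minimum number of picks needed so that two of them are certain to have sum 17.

11

Group the elements by complementary pair {x, 17−x}: {2,15}, {3,14}, {4,13}, …, giving 7 two-element pairs and 3 integers whose partner 17−x falls outside [2,18].
By pigeonhole, treating each of those 10 groups as a pigeonhole, one can pick one integer per group — 10 integers — with no two summing to 17.
The 11th integer lands in an occupied pair, forcing a sum of 17.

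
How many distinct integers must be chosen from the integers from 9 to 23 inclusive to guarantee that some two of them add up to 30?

Two chosen integers sum to 30 exactly when both halves of some pair {x, 30−x} with 9 ≤ x ≤ 30−x ≤ 21 are chosen — 6 such pairs.
The remaining 3 elements (those with no distinct partner in range) can never complete a 30-sum, so the worst case takes all of them and one from each pair: 3 + 6 = 9.
By pigeonhole, the 10th integer has to be the second member of some pair, so 9 + 1 = 10.

10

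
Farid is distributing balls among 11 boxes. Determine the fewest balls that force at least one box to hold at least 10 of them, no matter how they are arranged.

100

With 99 balls one could put exactly 9 in each of the 11 boxes, and no box would reach 10.
One more ball must land in a box that already has 9, giving it 10.
So 11 × 9 + 1 = 100 balls are required.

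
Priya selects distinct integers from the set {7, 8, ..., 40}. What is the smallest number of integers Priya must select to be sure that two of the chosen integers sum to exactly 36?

24

Group the elements by complementary pair {x, 36−x}: {7,29}, {8,28}, {9,27}, …, giving 11 two-element pairs, the single value 18 (it cannot pair with itself since the integers are distinct), and 11 integers whose partner 36−x falls outside [7,40].
By pigeonhole, treating each of those 23 groups as a pigeonhole, one can pick one integer per group — 23 integers — with no two summing to 36.
The 24th integer lands in an occupied pair, forcing a sum of 36.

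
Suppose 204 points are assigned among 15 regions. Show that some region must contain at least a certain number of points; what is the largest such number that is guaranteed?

The 15 regions are the holes and the 204 points are the pigeons.
If every region held at most 13 points, the total would be at most 15 × 13 = 195, which is less than 204.
So some region holds at least ⌈204/15⌉ = 14 points.

14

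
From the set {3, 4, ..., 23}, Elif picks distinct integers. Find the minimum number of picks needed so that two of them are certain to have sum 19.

Two chosen integers sum to 19 exactly when both halves of some pair {x, 19−x} with 3 ≤ x ≤ 19−x ≤ 16 are chosen — 7 such pairs.
The remaining 7 elements (those with no distinct partner in range) can never complete a 19-sum, so the worst case takes all of them and one from each pair: 7 + 7 = 14.
The 15th integer has to be the second member of some pair, so 14 + 1 = 15.

15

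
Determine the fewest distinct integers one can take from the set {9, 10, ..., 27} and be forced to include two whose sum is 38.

A set avoiding the sum 38 can contain at most one of each pair {x, 38−x}, plus the 3 elements whose complement lies outside the range or equal to its own complement.
The integers 9, …, 19 (11 of them) are such a set: any two sum to at least 9+10 = 19 and at most 18+19 = 37 < 38.
Any 12th integer completes one of the 8 pairs, so 12 choices force a sum of 38.

12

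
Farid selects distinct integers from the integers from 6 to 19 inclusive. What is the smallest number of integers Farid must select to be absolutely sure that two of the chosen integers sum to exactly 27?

9

Group the elements by complementary pair {x, 27−x}: {8,19}, {9,18}, {10,17}, …, giving 6 two-element pairs and 2 integers whose partner 27−x falls outside [6,19].
By the pigeonhole principle, treating each of those 8 groups as a pigeonhole, one can pick one integer per group — 8 integers — with no two summing to 27.
The 9th integer lands in an occupied pair, forcing a sum of 27.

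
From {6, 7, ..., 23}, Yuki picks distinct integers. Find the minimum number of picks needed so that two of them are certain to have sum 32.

12

Two chosen integers sum to 32 exactly when both halves of some pair {x, 32−x} with 9 ≤ x ≤ 32−x ≤ 23 are chosen — 7 such pairs.
The remaining 4 elements (those with no distinct partner in range) can never complete a 32-sum, so the worst case takes all of them and one from each pair: 4 + 7 = 11.
The 12th integer has to be the second member of some pair, so 11 + 1 = 12.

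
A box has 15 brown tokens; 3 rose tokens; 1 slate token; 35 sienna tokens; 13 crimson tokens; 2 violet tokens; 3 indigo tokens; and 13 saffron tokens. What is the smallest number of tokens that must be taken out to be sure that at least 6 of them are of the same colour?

The 8 colours are the holes; the tokens drawn are the pigeons.
To avoid 6 of any one colour, the worst case takes at most 5 of each colour, or every token of a colour that has fewer than 5.
That gives 5 + 3 + 1 + 5 + 5 + 2 + 3 + 5 = 29 tokens with no colour reaching 6.
The next token forces some colour to 6, so 29 + 1 = 30.

30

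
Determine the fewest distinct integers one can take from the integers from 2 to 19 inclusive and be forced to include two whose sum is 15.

13

A set avoiding the sum 15 can contain at most one of each pair {x, 15−x}, plus the 6 elements whose complement lies outside the range.
The integers 8, …, 19 (12 of them) are such a set: any two sum to at least 8+9 = 17 > 15.
Pigeonhole: any 13th integer completes one of the 6 pairs, so 13 choices force a sum of 15.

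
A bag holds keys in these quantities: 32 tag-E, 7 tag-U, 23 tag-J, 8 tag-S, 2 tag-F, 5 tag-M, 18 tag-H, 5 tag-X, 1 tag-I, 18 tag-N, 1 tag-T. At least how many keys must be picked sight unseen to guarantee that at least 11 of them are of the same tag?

70

By pigeonhole, put each drawn key into a box by tag. The largest draw with every box below 11 takes min(count, 10) from each tag; tags with fewer than 10 contribute all they have.
Σ min(cᵢ, 10) = 10 + 7 + 10 + 8 + 2 + 5 + 10 + 5 + 1 + 10 + 1 = 69.
Draw number 69 + 1 = 70 must push one box to 11.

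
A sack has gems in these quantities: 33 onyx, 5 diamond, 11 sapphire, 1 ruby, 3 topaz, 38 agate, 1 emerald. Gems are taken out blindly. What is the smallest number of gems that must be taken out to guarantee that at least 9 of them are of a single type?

35

An adversary could hand out at most 8 gems per type (4 types run out sooner): 8 + 5 + 8 + 1 + 3 + 8 + 1 = 34 gems and still no type has 9.
One more gem lands in a type already at 8, so 35 draws are enough and 34 are not.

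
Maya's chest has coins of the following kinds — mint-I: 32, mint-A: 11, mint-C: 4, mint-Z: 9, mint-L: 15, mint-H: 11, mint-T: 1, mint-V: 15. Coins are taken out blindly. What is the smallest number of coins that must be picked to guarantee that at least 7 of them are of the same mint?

42

An adversary could hand out at most 6 coins per mint (mint-C, mint-T run out sooner): 6 + 6 + 4 + 6 + 6 + 6 + 1 + 6 = 41 coins and still no mint has 7.
One more coin lands in a mint already at 6, so 42 draws are enough and 41 are not.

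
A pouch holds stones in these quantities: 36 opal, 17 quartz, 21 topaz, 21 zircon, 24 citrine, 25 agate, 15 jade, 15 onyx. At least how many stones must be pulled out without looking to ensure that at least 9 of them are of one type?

The 8 types are the holes; the stones drawn are the pigeons.
To avoid 9 of any one type, the worst case takes at most 8 of each type.
That gives 8 + 8 + 8 + 8 + 8 + 8 + 8 + 8 = 64 stones with no type reaching 9.
The next stone forces some type to 9, so 64 + 1 = 65.

65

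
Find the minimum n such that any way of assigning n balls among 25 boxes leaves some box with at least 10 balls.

With 225 balls one could put exactly 9 in each of the 25 boxes, and no box would reach 10.
Pigeonhole: one more ball must land in a box that already has 9, giving it 10.
So 25 × 9 + 1 = 226 balls are required.

226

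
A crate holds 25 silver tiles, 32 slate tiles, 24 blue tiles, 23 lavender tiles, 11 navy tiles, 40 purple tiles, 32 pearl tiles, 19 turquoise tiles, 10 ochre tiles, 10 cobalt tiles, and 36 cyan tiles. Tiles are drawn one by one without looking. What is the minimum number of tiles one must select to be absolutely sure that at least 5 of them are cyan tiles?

In the worst case for collecting cyan tiles, every non-cyan tile comes out first.
There are 25 + 32 + 24 + 23 + 11 + 40 + 32 + 19 + 10 + 10 = 226 non-cyan tiles altogether.
After those, each further tile must be cyan, so 226 + 5 = 231 draws guarantee 5 cyan tiles.

231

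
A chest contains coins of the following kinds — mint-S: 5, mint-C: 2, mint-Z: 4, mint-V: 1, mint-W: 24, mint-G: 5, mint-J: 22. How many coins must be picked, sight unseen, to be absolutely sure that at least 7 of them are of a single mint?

An adversary could hand out at most 6 coins per mint (5 mints run out sooner): 5 + 2 + 4 + 1 + 6 + 5 + 6 = 29 coins and still no mint has 7.
By the pigeonhole principle, one more coin lands in a mint already at 6, so 30 draws are enough and 29 are not.

30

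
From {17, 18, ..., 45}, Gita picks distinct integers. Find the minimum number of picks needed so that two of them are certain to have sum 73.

21

Group the elements by complementary pair {x, 73−x}: {28,45}, {29,44}, {30,43}, …, giving 9 two-element pairs and 11 integers whose partner 73−x falls outside [17,45].
Pigeonhole: treating each of those 20 groups as a pigeonhole, one can pick one integer per group — 20 integers — with no two summing to 73.
The 21st integer lands in an occupied pair, forcing a sum of 73.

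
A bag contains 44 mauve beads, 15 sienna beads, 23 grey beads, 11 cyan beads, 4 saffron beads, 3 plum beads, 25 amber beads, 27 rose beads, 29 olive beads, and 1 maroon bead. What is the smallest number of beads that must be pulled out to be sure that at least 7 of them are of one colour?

Put each drawn bead into a box by colour. The largest draw with every box below 7 takes min(count, 6) from each colour; colours with fewer than 6 contribute all they have.
Σ min(cᵢ, 6) = 6 + 6 + 6 + 6 + 4 + 3 + 6 + 6 + 6 + 1 = 50.
Draw number 50 + 1 = 51 must push one box to 7.

51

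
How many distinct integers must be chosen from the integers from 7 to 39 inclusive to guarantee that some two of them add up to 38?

A set avoiding the sum 38 can contain at most one of each pair {x, 38−x}, plus the 9 elements whose complement lies outside the range or equal to its own complement.
The integers 19, …, 39 (21 of them) are such a set: any two sum to at least 19+20 = 39 > 38.
Any 22nd integer completes one of the 12 pairs, so 22 choices force a sum of 38.

22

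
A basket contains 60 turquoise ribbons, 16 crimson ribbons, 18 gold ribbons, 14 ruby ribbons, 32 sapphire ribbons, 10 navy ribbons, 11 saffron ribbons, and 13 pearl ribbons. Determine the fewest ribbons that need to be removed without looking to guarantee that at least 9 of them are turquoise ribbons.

123

In the worst case for collecting turquoise ribbons, every non-turquoise ribbon comes out first.
There are 16 + 18 + 14 + 32 + 10 + 11 + 13 = 114 non-turquoise ribbons altogether.
After those, each further ribbon must be turquoise, so 114 + 9 = 123 draws guarantee 9 turquoise ribbons.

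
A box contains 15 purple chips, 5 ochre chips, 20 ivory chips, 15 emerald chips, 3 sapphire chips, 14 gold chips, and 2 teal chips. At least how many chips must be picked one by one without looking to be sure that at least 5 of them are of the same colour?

Put each drawn chip into a box by colour. The largest draw with every box below 5 takes min(count, 4) from each colour; colours with fewer than 4 contribute all they have.
Σ min(cᵢ, 4) = 4 + 4 + 4 + 4 + 3 + 4 + 2 = 25.
Draw number 25 + 1 = 26 must push one box to 5.

26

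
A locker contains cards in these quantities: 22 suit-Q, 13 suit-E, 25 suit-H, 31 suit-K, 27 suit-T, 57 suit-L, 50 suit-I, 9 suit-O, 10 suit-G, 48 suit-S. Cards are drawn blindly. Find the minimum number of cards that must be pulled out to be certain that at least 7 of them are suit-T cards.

272

In the worst case for collecting suit-T cards, every non-suit-T card comes out first.
There are 22 + 13 + 25 + 31 + 57 + 50 + 9 + 10 + 48 = 265 non-suit-T cards altogether.
After those, each further card must be suit-T, so 265 + 7 = 272 draws guarantee 7 suit-T cards.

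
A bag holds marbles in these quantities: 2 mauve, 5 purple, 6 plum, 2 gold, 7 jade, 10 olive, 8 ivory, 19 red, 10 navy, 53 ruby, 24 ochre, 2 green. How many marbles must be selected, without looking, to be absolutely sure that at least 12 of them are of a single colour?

By pigeonhole, put each drawn marble into a box by colour. The largest draw with every box below 12 takes min(count, 11) from each colour; colours with fewer than 11 contribute all they have.
Σ min(cᵢ, 11) = 2 + 5 + 6 + 2 + 7 + 10 + 8 + 11 + 10 + 11 + 11 + 2 = 85.
Draw number 85 + 1 = 86 must push one box to 12.

86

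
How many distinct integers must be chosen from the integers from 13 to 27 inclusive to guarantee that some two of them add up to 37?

10

A set avoiding the sum 37 can contain at most one of each pair {x, 37−x}, plus the 3 elements whose complement lies outside the range.
The integers 19, …, 27 (9 of them) are such a set: any two sum to at least 19+20 = 39 > 37.
By the pigeonhole principle, any 10th integer completes one of the 6 pairs, so 10 choices force a sum of 37.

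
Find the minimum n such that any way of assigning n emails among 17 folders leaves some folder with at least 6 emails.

86

With 85 emails one could put exactly 5 in each of the 17 folders, and no folder would reach 6.
Pigeonhole: one more email must land in a folder that already has 5, giving it 6.
So 17 × 5 + 1 = 86 emails are required.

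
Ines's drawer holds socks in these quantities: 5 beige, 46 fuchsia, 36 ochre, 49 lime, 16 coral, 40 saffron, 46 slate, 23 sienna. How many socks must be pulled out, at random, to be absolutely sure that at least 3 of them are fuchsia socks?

218

In the worst case for collecting fuchsia socks, every non-fuchsia sock comes out first.
There are 5 + 36 + 49 + 16 + 40 + 46 + 23 = 215 non-fuchsia socks altogether.
After those, each further sock must be fuchsia, so 215 + 3 = 218 draws guarantee 3 fuchsia socks.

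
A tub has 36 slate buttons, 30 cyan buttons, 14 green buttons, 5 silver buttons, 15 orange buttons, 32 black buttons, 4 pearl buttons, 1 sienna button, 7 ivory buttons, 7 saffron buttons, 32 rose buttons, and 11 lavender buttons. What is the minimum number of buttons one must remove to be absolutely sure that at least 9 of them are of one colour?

81

An adversary could hand out at most 8 buttons per colour (5 colours run out sooner): 8 + 8 + 8 + 5 + 8 + 8 + 4 + 1 + 7 + 7 + 8 + 8 = 80 buttons and still no colour has 9.
One more button lands in a colour already at 8, so 81 draws are enough and 80 are not.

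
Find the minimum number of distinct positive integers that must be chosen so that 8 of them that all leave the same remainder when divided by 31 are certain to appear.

218

By the pigeonhole principle, the 31 residue classes mod 31 are the pigeonholes.
With 217 integers one could put 7 in each residue class and have no class reach 8.
The 218th integer pushes some class to 8, so 31·7 + 1 = 218.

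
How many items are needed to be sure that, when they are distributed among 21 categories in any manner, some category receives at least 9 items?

With 168 items one could put exactly 8 in each of the 21 categories, and no category would reach 9.
Pigeonhole: one more item must land in a category that already has 8, giving it 9.
So 21 × 8 + 1 = 169 items are required.

169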